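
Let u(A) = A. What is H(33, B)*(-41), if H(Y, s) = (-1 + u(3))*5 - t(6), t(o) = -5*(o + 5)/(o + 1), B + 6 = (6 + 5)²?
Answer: -5125/7 ≈ -732.14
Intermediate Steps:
B = 115 (B = -6 + (6 + 5)² = -6 + 11² = -6 + 121 = 115)
t(o) = -5*(5 + o)/(1 + o)
H(Y, s) = 125/7 (H(Y, s) = (-1 + 3)*5 - 5*(-5 - 1*6)/(1 + 6) = 2*5 - 5*(-5 - 6)/7 = 10 - 5*(-11)/7 = 10 - 1*(-55/7) = 10 + 55/7 = 125/7)
H(33, B)*(-41) = (125/7)*(-41) = -5125/7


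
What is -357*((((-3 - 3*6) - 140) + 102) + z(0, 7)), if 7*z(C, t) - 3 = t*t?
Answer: 18411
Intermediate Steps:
z(C, t) = 3/7 + t²/7 (z(C, t) = 3/7 + (t*t)/7 = 3/7 + t²/7)
-357*((((-3 - 3*6) - 140) + 102) + z(0, 7)) = -357*((((-3 - 3*6) - 140) + 102) + (3/7 + (⅐)*7²)) = -357*((((-3 - 18) - 140) + 102) + (3/7 + (⅐)*49)) = -357*(((-21 - 140) + 102) + (3/7 + 7)) = -357*((-161 + 102) + 52/7) = -357*(-59 + 52/7) = -357*(-361/7) = 18411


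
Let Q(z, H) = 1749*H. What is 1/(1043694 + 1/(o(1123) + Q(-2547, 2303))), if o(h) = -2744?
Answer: 4025203/4201080219883 ≈ 9.5813e-7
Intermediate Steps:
1/(1043694 + 1/(o(1123) + Q(-2547, 2303))) = 1/(1043694 + 1/(-2744 + 1749*2303)) = 1/(1043694 + 1/(-2744 + 4027947)) = 1/(1043694 + 1/4025203) = 1/(4201080219883/4025203) = 4025203/4201080219883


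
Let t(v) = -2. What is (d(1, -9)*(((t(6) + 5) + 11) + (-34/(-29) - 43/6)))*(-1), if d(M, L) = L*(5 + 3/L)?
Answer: 9751/29 ≈ 336.24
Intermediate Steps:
(d(1, -9)*(((t(6) + 5) + 11) + (-34/(-29) - 43/6)))*(-1) = ((3 + 5*(-9))*(((-2 + 5) + 11) + (-34/(-29) - 43/6)))*(-1) = ((3 - 45)*((3 + 11) + (-34*(-1/29) - 43*⅙)))*(-1) = -42*(14 + (34/29 - 43/6))*(-1) = -42*(14 - 1043/174)*(-1) = -42*1393/174*(-1) = -9751/29*(-1) = 9751/29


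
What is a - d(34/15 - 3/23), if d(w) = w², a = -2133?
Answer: -254423494/119025 ≈ -2137.6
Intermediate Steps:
a - d(34/15 - 3/23) = -2133 - (34/15 - 3/23)² = -2133 - (737/345)² = -2133 - 1*543169/119025 = -2133 - 543169/119025 = -254423494/119025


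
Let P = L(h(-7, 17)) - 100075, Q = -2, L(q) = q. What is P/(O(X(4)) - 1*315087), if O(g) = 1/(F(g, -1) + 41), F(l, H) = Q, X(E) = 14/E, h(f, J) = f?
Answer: 1951599/6144196 ≈ 0.31763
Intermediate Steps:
F(l, H) = -2
O(g) = 1/39 (O(g) = 1/(-2 + 41) = 1/39)
P = -100082 (P = -7 - 100075 = -100082)
P/(O(X(4)) - 1*315087) = -100082/(1/39 - 1*315087) = -100082/(1/39 - 315087) = -100082/(-12288392/39) = -100082*(-39/12288392) = 1951599/6144196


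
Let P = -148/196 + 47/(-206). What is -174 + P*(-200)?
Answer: 114322/5047 ≈ 22.651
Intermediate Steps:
P = -9925/10094 (P = -148*1/196 + 47*(-1/206) = -37/49 - 47/206 = -9925/10094 ≈ -0.98326)
-174 + P*(-200) = -174 - 9925/10094*(-200) = -174 + 992500/5047 = 114322/5047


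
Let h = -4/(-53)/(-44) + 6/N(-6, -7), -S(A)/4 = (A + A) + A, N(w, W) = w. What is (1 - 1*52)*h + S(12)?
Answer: -54168/583 ≈ -92.912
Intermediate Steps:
S(A) = -12*A (S(A) = -4*((A + A) + A) = -4*(2*A + A) = -12*A)
h = -584/583 (h = -4/(-53)/(-44) + 6/(-6) = -4*(-1/53)*(-1/44) + 6*(-1/6) = (4/53)*(-1/44) - 1 = -1/583 - 1 = -584/583 ≈ -1.0017)
(1 - 1*52)*h + S(12) = (1 - 1*52)*(-584/583) - 12*12 = (1 - 52)*(-584/583) - 144 = -51*(-584/583) - 144 = 29784/583 - 144 = -54168/583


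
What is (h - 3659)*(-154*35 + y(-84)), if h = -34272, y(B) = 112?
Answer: 200199818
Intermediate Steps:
(h - 3659)*(-154*35 + y(-84)) = (-34272 - 3659)*(-154*35 + 112) = -37931*(-5390 + 112) = -37931*(-5278) = 200199818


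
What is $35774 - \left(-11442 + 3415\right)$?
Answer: $43801$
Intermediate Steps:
$35774 - \left(-11442 + 3415\right) = 35774 - -8027 = 35774 + 8027 = 43801$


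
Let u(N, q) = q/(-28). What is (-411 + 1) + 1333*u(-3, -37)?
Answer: 37841/28 ≈ 1351.5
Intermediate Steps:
u(N, q) = -q/28 (u(N, q) = q*(-1/28) = -q/28)
(-411 + 1) + 1333*u(-3, -37) = (-411 + 1) + 1333*(-1/28*(-37)) = -410 + 1333*(37/28) = -410 + 49321/28 = 37841/28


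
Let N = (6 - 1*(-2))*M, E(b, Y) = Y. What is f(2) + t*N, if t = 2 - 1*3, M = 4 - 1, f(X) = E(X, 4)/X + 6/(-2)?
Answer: -25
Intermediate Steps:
f(X) = -3 + 4/X (f(X) = 4/X + 6/(-2) = 4/X + 6*(-½) = 4/X - 3 = -3 + 4/X)
M = 3
N = 24 (N = (6 - 1*(-2))*3 = (6 + 2)*3 = 8*3 = 24)
t = -1 (t = 2 - 3 = -1)
f(2) + t*N = (-3 + 4/2) - 1*24 = (-3 + 4*(½)) - 24 = (-3 + 2) - 24 = -1 - 24 = -25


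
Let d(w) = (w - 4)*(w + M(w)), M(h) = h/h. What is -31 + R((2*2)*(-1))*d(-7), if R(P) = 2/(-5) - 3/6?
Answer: -452/5 ≈ -90.400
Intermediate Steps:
M(h) = 1
R(P) = -9/10 (R(P) = 2*(-⅕) - 3*⅙ = -⅖ - ½ = -9/10)
d(w) = (1 + w)*(-4 + w) (d(w) = (w - 4)*(w + 1) = (-4 + w)*(1 + w) = (1 + w)*(-4 + w))
-31 + R((2*2)*(-1))*d(-7) = -31 - 9*(-4 + (-7)² - 3*(-7))/10 = -31 - 9*(-4 + 49 + 21)/10 = -31 - 9/10*66 = -31 - 297/5 = -452/5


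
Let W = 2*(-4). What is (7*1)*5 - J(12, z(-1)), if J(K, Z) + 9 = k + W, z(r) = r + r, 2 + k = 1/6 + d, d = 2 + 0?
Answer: 311/6 ≈ 51.833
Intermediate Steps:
d = 2
W = -8
k = ⅙ (k = -2 + (1/6 + 2) = -2 + (⅙ + 2) = -2 + 13/6 = ⅙ ≈ 0.16667)
z(r) = 2*r
J(K, Z) = -101/6 (J(K, Z) = -9 + (⅙ - 8) = -9 - 47/6 = -101/6)
(7*1)*5 - J(12, z(-1)) = (7*1)*5 - 1*(-101/6) = 7*5 + 101/6 = 35 + 101/6 = 311/6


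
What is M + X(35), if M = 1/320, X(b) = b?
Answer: 11201/320 ≈ 35.003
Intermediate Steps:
M = 1/320 ≈ 0.0031250
M + X(35) = 1/320 + 35 = 11201/320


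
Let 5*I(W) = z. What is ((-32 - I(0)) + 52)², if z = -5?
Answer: 441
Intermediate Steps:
I(W) = -1 (I(W) = (⅕)*(-5) = -1)
((-32 - I(0)) + 52)² = ((-32 - 1*(-1)) + 52)² = ((-32 + 1) + 52)² = (-31 + 52)² = 21² = 441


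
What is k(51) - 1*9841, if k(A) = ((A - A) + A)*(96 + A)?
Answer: -2344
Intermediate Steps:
k(A) = A*(96 + A) (k(A) = (0 + A)*(96 + A) = A*(96 + A))
k(51) - 1*9841 = 51*(96 + 51) - 1*9841 = 51*147 - 9841 = 7497 - 9841 = -2344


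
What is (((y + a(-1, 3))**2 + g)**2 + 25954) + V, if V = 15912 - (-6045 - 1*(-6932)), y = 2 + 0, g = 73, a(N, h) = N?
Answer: 46455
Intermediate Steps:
y = 2
V = 15025 (V = 15912 - (-6045 + 6932) = 15912 - 1*887 = 15912 - 887 = 15025)
(((y + a(-1, 3))**2 + g)**2 + 25954) + V = (((2 - 1)**2 + 73)**2 + 25954) + 15025 = ((1**2 + 73)**2 + 25954) + 15025 = ((1 + 73)**2 + 25954) + 15025 = (74**2 + 25954) + 15025 = (5476 + 25954) + 15025 = 31430 + 15025 = 46455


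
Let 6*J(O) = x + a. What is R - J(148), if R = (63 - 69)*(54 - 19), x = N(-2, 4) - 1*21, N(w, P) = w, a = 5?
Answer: -207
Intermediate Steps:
x = -23 (x = -2 - 1*21 = -2 - 21 = -23)
R = -210 (R = -6*35 = -210)
J(O) = -3 (J(O) = (-23 + 5)/6 = (⅙)*(-18) = -3)
R - J(148) = -210 - 1*(-3) = -210 + 3 = -207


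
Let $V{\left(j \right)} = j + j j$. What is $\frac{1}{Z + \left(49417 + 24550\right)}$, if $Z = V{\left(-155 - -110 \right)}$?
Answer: $\frac{1}{75947} \approx 1.3167 \cdot 10^{-5}$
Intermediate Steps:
$V{\left(j \right)} = j + j^{2}$
$Z = 1980$ ($Z = \left(-155 - -110\right) \left(1 - 45\right) = \left(-155 + 110\right) \left(1 + \left(-155 + 110\right)\right) = - 45 \left(1 - 45\right) = \left(-45\right) \left(-44\right) = 1980$)
$\frac{1}{Z + \left(49417 + 24550\right)} = \frac{1}{1980 + \left(49417 + 24550\right)} = \frac{1}{1980 + 73967} = \frac{1}{75947}$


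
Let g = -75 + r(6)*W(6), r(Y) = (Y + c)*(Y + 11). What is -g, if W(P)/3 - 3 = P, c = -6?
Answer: 75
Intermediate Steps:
W(P) = 9 + 3*P
r(Y) = (-6 + Y)*(11 + Y) (r(Y) = (Y - 6)*(Y + 11) = (-6 + Y)*(11 + Y))
g = -75 (g = -75 + (-66 + 6² + 5*6)*(9 + 3*6) = -75 + (-66 + 36 + 30)*(9 + 18) = -75 + 0*27 = -75 + 0 = -75)
-g = -1*(-75) = 75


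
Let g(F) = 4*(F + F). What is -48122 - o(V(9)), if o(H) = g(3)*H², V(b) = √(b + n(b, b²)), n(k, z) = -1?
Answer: -48314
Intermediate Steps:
g(F) = 8*F (g(F) = 4*(2*F) = 8*F)
V(b) = √(-1 + b) (V(b) = √(b - 1) = √(-1 + b))
o(H) = 24*H² (o(H) = (8*3)*H² = 24*H²)
-48122 - o(V(9)) = -48122 - 24*(√(-1 + 9))² = -48122 - 24*(√8)² = -48122 - 24*(2*√2)² = -48122 - 24*8 = -48122 - 1*192 = -48122 - 192 = -48314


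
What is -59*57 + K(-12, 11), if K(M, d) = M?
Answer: -3375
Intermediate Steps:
-59*57 + K(-12, 11) = -59*57 - 12 = -3363 - 12 = -3375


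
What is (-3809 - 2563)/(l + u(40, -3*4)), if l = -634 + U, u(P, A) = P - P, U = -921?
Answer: 6372/1555 ≈ 4.0977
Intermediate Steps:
u(P, A) = 0
l = -1555 (l = -634 - 921 = -1555)
(-3809 - 2563)/(l + u(40, -3*4)) = (-3809 - 2563)/(-1555 + 0) = -6372/(-1555) = -6372*(-1/1555) = 6372/1555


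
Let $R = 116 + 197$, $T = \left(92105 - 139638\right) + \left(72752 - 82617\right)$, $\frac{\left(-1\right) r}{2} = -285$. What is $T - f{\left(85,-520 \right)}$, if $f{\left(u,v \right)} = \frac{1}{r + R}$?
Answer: $- \frac{50682435}{883} \approx -57398.0$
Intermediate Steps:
$r = 570$ ($r = \left(-2\right) \left(-285\right) = 570$)
$T = -57398$ ($T = -47533 + \left(72752 - 82617\right) = -47533 - 9865 = -57398$)
$R = 313$
$f{\left(u,v \right)} = \frac{1}{883}$ ($f{\left(u,v \right)} = \frac{1}{570 + 313} = \frac{1}{883}$)
$T - f{\left(85,-520 \right)} = -57398 - \frac{1}{883} = - \frac{50682435}{883}$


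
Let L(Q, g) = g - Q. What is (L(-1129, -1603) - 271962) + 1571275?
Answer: 1298839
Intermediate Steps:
(L(-1129, -1603) - 271962) + 1571275 = ((-1603 - 1*(-1129)) - 271962) + 1571275 = ((-1603 + 1129) - 271962) + 1571275 = (-474 - 271962) + 1571275 = -272436 + 1571275 = 1298839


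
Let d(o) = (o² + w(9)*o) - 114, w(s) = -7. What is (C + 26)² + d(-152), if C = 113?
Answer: 43375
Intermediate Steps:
d(o) = -114 + o² - 7*o (d(o) = (o² - 7*o) - 114 = -114 + o² - 7*o)
(C + 26)² + d(-152) = (113 + 26)² + (-114 + (-152)² - 7*(-152)) = 139² + (-114 + 23104 + 1064) = 19321 + 24054 = 43375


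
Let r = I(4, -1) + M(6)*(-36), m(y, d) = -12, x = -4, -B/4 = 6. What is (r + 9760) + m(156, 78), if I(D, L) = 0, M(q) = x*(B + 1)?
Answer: 6436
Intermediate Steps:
B = -24 (B = -4*6 = -24)
M(q) = 92 (M(q) = -4*(-24 + 1) = -4*(-23) = 92)
r = -3312 (r = 0 + 92*(-36) = 0 - 3312 = -3312)
(r + 9760) + m(156, 78) = (-3312 + 9760) - 12 = 6448 - 12 = 6436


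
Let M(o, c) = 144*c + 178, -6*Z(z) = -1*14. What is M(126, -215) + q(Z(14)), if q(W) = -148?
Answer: -30930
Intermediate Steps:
Z(z) = 7/3 (Z(z) = -(-1)*14/6 = -⅙*(-14) = 7/3)
M(o, c) = 178 + 144*c
M(126, -215) + q(Z(14)) = (178 + 144*(-215)) - 148 = (178 - 30960) - 148 = -30782 - 148 = -30930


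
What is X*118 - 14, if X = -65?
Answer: -7684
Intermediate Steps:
X*118 - 14 = -65*118 - 14 = -7670 - 14 = -7684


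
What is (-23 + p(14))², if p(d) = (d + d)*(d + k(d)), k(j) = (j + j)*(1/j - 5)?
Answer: 12215025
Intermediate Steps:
k(j) = 2*j*(-5 + 1/j) (k(j) = (2*j)*(-5 + 1/j) = 2*j*(-5 + 1/j))
p(d) = 2*d*(2 - 9*d) (p(d) = (d + d)*(d + (2 - 10*d)) = (2*d)*(2 - 9*d) = 2*d*(2 - 9*d))
(-23 + p(14))² = (-23 + 2*14*(2 - 9*14))² = (-23 + 2*14*(2 - 126))² = (-23 + 2*14*(-124))² = (-23 - 3472)² = (-3495)² = 12215025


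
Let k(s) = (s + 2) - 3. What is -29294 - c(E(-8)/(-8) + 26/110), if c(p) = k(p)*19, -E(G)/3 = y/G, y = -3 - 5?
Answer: -12886111/440 ≈ -29287.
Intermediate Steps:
y = -8
E(G) = 24/G (E(G) = -(-24)/G = 24/G)
k(s) = -1 + s (k(s) = (2 + s) - 3 = -1 + s)
c(p) = -19 + 19*p (c(p) = (-1 + p)*19 = -19 + 19*p)
-29294 - c(E(-8)/(-8) + 26/110) = -29294 - (-19 + 19*((24/(-8))/(-8) + 26/110)) = -29294 - (-19 + 19*((24*(-⅛))*(-⅛) + 26*(1/110))) = -29294 - (-19 + 19*(-3*(-⅛) + 13/55)) = -29294 - (-19 + 19*(3/8 + 13/55)) = -29294 - (-19 + 19*(269/440)) = -29294 - (-19 + 5111/440) = -29294 - 1*(-3249/440) = -29294 + 3249/440 = -12886111/440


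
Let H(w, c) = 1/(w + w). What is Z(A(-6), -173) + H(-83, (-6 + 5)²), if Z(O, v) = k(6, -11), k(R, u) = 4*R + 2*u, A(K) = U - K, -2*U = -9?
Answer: 331/166 ≈ 1.9940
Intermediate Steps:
U = 9/2 (U = -½*(-9) = 9/2 ≈ 4.5000)
A(K) = 9/2 - K
H(w, c) = 1/(2*w)
k(R, u) = 2*u + 4*R
Z(O, v) = 2 (Z(O, v) = 2*(-11) + 4*6 = -22 + 24 = 2)
Z(A(-6), -173) + H(-83, (-6 + 5)²) = 2 + (½)/(-83) = 2 + (½)*(-1/83) = 2 - 1/166 = 331/166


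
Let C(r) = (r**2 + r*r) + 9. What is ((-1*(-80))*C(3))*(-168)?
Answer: -362880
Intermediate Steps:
C(r) = 9 + 2*r**2 (C(r) = (r**2 + r**2) + 9 = 2*r**2 + 9 = 9 + 2*r**2)
((-1*(-80))*C(3))*(-168) = ((-1*(-80))*(9 + 2*3**2))*(-168) = (80*(9 + 2*9))*(-168) = (80*(9 + 18))*(-168) = (80*27)*(-168) = 2160*(-168) = -362880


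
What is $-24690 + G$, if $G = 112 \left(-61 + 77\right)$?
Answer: $-22898$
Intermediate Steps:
$G = 1792$ ($G = 112 \cdot 16 = 1792$)
$-24690 + G = -24690 + 1792 = -22898$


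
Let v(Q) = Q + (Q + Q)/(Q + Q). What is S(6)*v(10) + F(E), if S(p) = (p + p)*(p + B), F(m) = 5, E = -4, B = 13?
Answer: 2513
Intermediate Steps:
v(Q) = 1 + Q (v(Q) = Q + (2*Q)/((2*Q)) = Q + (2*Q)*(1/(2*Q)) = Q + 1 = 1 + Q)
S(p) = 2*p*(13 + p) (S(p) = (p + p)*(p + 13) = (2*p)*(13 + p) = 2*p*(13 + p))
S(6)*v(10) + F(E) = (2*6*(13 + 6))*(1 + 10) + 5 = (2*6*19)*11 + 5 = 228*11 + 5 = 2508 + 5 = 2513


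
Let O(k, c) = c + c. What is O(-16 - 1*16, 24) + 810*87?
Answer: 70518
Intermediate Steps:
O(k, c) = 2*c
O(-16 - 1*16, 24) + 810*87 = 2*24 + 810*87 = 48 + 70470 = 70518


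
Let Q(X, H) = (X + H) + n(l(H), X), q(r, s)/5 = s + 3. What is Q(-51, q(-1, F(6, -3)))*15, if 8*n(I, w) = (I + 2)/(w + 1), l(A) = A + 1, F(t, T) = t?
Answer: -459/5 ≈ -91.800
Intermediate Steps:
q(r, s) = 15 + 5*s (q(r, s) = 5*(s + 3) = 5*(3 + s) = 15 + 5*s)
l(A) = 1 + A
n(I, w) = (2 + I)/(8*(1 + w)) (n(I, w) = ((I + 2)/(w + 1))/8 = ((2 + I)/(1 + w))/8 = (2 + I)/(8*(1 + w)))
Q(X, H) = H + X + (3 + H)/(8*(1 + X)) (Q(X, H) = (X + H) + (2 + (1 + H))/(8*(1 + X)) = (H + X) + (3 + H)/(8*(1 + X)) = H + X + (3 + H)/(8*(1 + X)))
Q(-51, q(-1, F(6, -3)))*15 = ((3 + (15 + 5*6) + 8*(1 - 51)*((15 + 5*6) - 51))/(8*(1 - 51)))*15 = ((1/8)*(3 + (15 + 30) + 8*(-50)*((15 + 30) - 51))/(-50))*15 = ((1/8)*(-1/50)*(3 + 45 + 8*(-50)*(45 - 51)))*15 = ((1/8)*(-1/50)*(3 + 45 + 8*(-50)*(-6)))*15 = ((1/8)*(-1/50)*(3 + 45 + 2400))*15 = ((1/8)*(-1/50)*2448)*15 = -153/25*15 = -459/5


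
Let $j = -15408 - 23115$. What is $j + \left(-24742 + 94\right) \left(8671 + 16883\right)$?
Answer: $-629893515$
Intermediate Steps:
$j = -38523$ ($j = -15408 - 23115 = -38523$)
$j + \left(-24742 + 94\right) \left(8671 + 16883\right) = -38523 + \left(-24742 + 94\right) \left(8671 + 16883\right) = -38523 - 629854992 = -629893515$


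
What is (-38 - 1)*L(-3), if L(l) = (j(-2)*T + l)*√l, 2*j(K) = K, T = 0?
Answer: 117*I*√3 ≈ 202.65*I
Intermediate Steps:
j(K) = K/2
L(l) = l^(3/2) (L(l) = (((½)*(-2))*0 + l)*√l = (-1*0 + l)*√l = (0 + l)*√l = l*√l = l^(3/2))
(-38 - 1)*L(-3) = (-38 - 1)*(-3)^(3/2) = -(-117)*I*√3 = 117*I*√3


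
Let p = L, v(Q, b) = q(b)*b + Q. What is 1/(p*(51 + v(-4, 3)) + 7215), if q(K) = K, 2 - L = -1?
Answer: 1/7383 ≈ 0.00013545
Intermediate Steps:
L = 3 (L = 2 - 1*(-1) = 2 + 1 = 3)
v(Q, b) = Q + b² (v(Q, b) = b*b + Q = b² + Q = Q + b²)
p = 3
1/(p*(51 + v(-4, 3)) + 7215) = 1/(3*(51 + (-4 + 3²)) + 7215) = 1/(3*(51 + (-4 + 9)) + 7215) = 1/(3*(51 + 5) + 7215) = 1/(3*56 + 7215) = 1/(168 + 7215) = 1/7383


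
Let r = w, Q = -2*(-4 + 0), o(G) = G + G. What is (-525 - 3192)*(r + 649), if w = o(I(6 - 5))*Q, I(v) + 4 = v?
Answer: -2233917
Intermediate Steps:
I(v) = -4 + v
o(G) = 2*G
Q = 8 (Q = -2*(-4) = 8)
w = -48 (w = (2*(-4 + (6 - 5)))*8 = (2*(-4 + 1))*8 = (2*(-3))*8 = -6*8 = -48)
r = -48
(-525 - 3192)*(r + 649) = (-525 - 3192)*(-48 + 649) = -3717*601 = -2233917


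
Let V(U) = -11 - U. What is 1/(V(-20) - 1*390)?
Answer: -1/381 ≈ -0.0026247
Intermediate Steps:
1/(V(-20) - 1*390) = 1/((-11 - 1*(-20)) - 1*390) = 1/((-11 + 20) - 390) = 1/(9 - 390) = 1/(-381) = -1/381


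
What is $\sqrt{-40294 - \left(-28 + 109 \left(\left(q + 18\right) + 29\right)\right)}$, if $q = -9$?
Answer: $2 i \sqrt{11102} \approx 210.73 i$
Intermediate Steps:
$\sqrt{-40294 - \left(-28 + 109 \left(\left(q + 18\right) + 29\right)\right)} = \sqrt{-40294 + \left(- 109 \left(\left(-9 + 18\right) + 29\right) + 28\right)} = \sqrt{-40294 + \left(- 109 \left(9 + 29\right) + 28\right)} = \sqrt{-40294 + \left(\left(-109\right) 38 + 28\right)} = \sqrt{-40294 + \left(-4142 + 28\right)} = \sqrt{-40294 - 4114} = \sqrt{-44408} = 2 i \sqrt{11102}$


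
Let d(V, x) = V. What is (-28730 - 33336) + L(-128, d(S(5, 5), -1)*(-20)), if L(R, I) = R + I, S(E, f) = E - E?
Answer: -62194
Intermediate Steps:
S(E, f) = 0
L(R, I) = I + R
(-28730 - 33336) + L(-128, d(S(5, 5), -1)*(-20)) = (-28730 - 33336) + (0*(-20) - 128) = -62066 + (0 - 128) = -62066 - 128 = -62194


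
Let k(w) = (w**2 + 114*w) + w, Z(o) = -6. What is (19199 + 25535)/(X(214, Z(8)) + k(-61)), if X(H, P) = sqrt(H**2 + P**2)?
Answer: -36838449/2701151 - 22367*sqrt(11458)/2701151 ≈ -14.524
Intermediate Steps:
k(w) = w**2 + 115*w
(19199 + 25535)/(X(214, Z(8)) + k(-61)) = (19199 + 25535)/(sqrt(214**2 + (-6)**2) - 61*(115 - 61)) = 44734/(sqrt(45796 + 36) - 61*54) = 44734/(sqrt(45832) - 3294) = 44734/(2*sqrt(11458) - 3294) = 44734/(-3294 + 2*sqrt(11458))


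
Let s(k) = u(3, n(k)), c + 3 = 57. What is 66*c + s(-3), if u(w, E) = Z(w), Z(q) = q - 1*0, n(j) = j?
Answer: 3567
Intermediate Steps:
c = 54 (c = -3 + 57 = 54)
Z(q) = q (Z(q) = q + 0 = q)
u(w, E) = w
s(k) = 3
66*c + s(-3) = 66*54 + 3 = 3564 + 3 = 3567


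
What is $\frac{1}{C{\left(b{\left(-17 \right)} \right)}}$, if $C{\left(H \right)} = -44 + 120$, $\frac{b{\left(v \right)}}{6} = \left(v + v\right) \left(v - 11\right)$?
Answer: $\frac{1}{76} \approx 0.013158$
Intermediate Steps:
$b{\left(v \right)} = 12 v \left(-11 + v\right)$ ($b{\left(v \right)} = 6 \left(v + v\right) \left(v - 11\right) = 6 \cdot 2 v \left(-11 + v\right) = 12 v \left(-11 + v\right)$)
$C{\left(H \right)} = 76$
$\frac{1}{C{\left(b{\left(-17 \right)} \right)}} = \frac{1}{76}$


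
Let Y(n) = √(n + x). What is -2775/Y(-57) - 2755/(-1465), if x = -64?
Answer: 551/293 + 2775*I/11 ≈ 1.8805 + 252.27*I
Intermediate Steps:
Y(n) = √(-64 + n) (Y(n) = √(n - 64) = √(-64 + n))
-2775/Y(-57) - 2755/(-1465) = -2775/√(-64 - 57) - 2755/(-1465) = -2775*(-I/11) - 2755*(-1/1465) = -2775*(-I/11) + 551/293 = -(-2775)*I/11 + 551/293 = 2775*I/11 + 551/293 = 551/293 + 2775*I/11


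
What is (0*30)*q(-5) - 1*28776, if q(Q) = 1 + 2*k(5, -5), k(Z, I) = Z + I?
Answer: -28776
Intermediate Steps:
k(Z, I) = I + Z
q(Q) = 1 (q(Q) = 1 + 2*(-5 + 5) = 1 + 2*0 = 1 + 0 = 1)
(0*30)*q(-5) - 1*28776 = (0*30)*1 - 1*28776 = 0*1 - 28776 = 0 - 28776 = -28776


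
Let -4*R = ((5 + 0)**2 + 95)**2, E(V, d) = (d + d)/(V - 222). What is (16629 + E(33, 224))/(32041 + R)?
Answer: 26407/45171 ≈ 0.58460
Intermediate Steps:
E(V, d) = 2*d/(-222 + V) (E(V, d) = (2*d)/(-222 + V) = 2*d/(-222 + V))
R = -3600 (R = -((5 + 0)**2 + 95)**2/4 = -(5**2 + 95)**2/4 = -(25 + 95)**2/4 = -1/4*120**2 = -1/4*14400 = -3600)
(16629 + E(33, 224))/(32041 + R) = (16629 + 2*224/(-222 + 33))/(32041 - 3600) = (16629 + 2*224/(-189))/28441 = (16629 + 2*224*(-1/189))*(1/28441) = (16629 - 64/27)*(1/28441) = (448919/27)*(1/28441) = 26407/45171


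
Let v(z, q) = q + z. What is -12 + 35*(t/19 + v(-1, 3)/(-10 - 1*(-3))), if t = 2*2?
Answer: -278/19 ≈ -14.632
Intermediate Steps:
t = 4
-12 + 35*(t/19 + v(-1, 3)/(-10 - 1*(-3))) = -12 + 35*(4/19 + (3 - 1)/(-10 - 1*(-3))) = -12 + 35*(4*(1/19) + 2/(-10 + 3)) = -12 + 35*(4/19 + 2/(-7)) = -12 + 35*(4/19 + 2*(-⅐)) = -12 + 35*(4/19 - 2/7) = -12 + 35*(-10/133) = -12 - 50/19 = -278/19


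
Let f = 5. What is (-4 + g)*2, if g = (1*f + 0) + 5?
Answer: 12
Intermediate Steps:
g = 10 (g = (1*5 + 0) + 5 = (5 + 0) + 5 = 5 + 5 = 10)
(-4 + g)*2 = (-4 + 10)*2 = 6*2 = 12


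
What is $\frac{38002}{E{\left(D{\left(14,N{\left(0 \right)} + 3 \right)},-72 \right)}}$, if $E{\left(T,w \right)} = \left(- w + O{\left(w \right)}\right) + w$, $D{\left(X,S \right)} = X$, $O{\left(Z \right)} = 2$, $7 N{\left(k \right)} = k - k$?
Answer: $19001$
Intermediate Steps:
$N{\left(k \right)} = 0$ ($N{\left(k \right)} = \frac{k - k}{7} = \frac{1}{7} \cdot 0 = 0$)
$E{\left(T,w \right)} = 2$ ($E{\left(T,w \right)} = \left(- w + 2\right) + w = \left(2 - w\right) + w = 2$)
$\frac{38002}{E{\left(D{\left(14,N{\left(0 \right)} + 3 \right)},-72 \right)}} = \frac{38002}{2} = 38002 \cdot \frac{1}{2} = 19001$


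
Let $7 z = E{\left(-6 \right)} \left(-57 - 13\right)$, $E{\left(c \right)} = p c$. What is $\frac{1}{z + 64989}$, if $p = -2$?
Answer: $\frac{1}{64869} \approx 1.5416 \cdot 10^{-5}$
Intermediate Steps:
$E{\left(c \right)} = - 2 c$
$z = -120$ ($z = \frac{\left(-2\right) \left(-6\right) \left(-57 - 13\right)}{7} = \frac{12 \left(-70\right)}{7} = \frac{1}{7} \left(-840\right) = -120$)
$\frac{1}{z + 64989} = \frac{1}{-120 + 64989} = \frac{1}{64869}$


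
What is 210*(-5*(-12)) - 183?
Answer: 12417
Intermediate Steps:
210*(-5*(-12)) - 183 = 210*60 - 183 = 12600 - 183 = 12417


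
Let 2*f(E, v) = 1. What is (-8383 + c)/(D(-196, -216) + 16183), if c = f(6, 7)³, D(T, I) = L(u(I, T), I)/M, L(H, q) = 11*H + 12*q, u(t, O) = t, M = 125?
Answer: -8382875/16143256 ≈ -0.51928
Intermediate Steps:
f(E, v) = ½ (f(E, v) = (½)*1 = ½)
D(T, I) = 23*I/125 (D(T, I) = (11*I + 12*I)/125 = (23*I)*(1/125) = 23*I/125)
c = ⅛ (c = (½)³ = ⅛ ≈ 0.12500)
(-8383 + c)/(D(-196, -216) + 16183) = (-8383 + ⅛)/((23/125)*(-216) + 16183) = -67063/(8*(-4968/125 + 16183)) = -67063/(8*2017907/125) = -67063/8*125/2017907 = -8382875/16143256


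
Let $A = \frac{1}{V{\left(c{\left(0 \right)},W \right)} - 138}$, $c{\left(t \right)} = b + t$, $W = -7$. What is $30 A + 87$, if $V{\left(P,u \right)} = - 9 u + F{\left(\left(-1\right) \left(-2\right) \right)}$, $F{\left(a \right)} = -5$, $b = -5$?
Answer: $\frac{693}{8} \approx 86.625$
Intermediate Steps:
$c{\left(t \right)} = -5 + t$
$V{\left(P,u \right)} = -5 - 9 u$ ($V{\left(P,u \right)} = - 9 u - 5 = -5 - 9 u$)
$A = - \frac{1}{80}$ ($A = \frac{1}{\left(-5 - -63\right) - 138} = \frac{1}{\left(-5 + 63\right) - 138} = \frac{1}{58 - 138} = \frac{1}{-80} = - \frac{1}{80} \approx -0.0125$)
$30 A + 87 = 30 \left(- \frac{1}{80}\right) + 87 = - \frac{3}{8} + 87 = \frac{693}{8}$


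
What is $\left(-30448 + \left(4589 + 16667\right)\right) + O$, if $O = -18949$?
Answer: $-28141$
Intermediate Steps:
$\left(-30448 + \left(4589 + 16667\right)\right) + O = \left(-30448 + \left(4589 + 16667\right)\right) - 18949 = \left(-30448 + 21256\right) - 18949 = -9192 - 18949 = -28141$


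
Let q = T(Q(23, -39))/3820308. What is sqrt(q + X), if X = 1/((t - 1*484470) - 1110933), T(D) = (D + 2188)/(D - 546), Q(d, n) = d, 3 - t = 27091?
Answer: I*sqrt(502956184932291940168865)/540295204433374 ≈ 0.0013126*I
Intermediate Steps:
t = -27088 (t = 3 - 1*27091 = 3 - 27091 = -27088)
T(D) = (2188 + D)/(-546 + D)
q = -737/666007028 (q = ((2188 + 23)/(-546 + 23))/3820308 = (2211/(-523))*(1/3820308) = -1/523*2211*(1/3820308) = -2211/523*1/3820308 = -737/666007028 ≈ -1.1066e-6)
X = -1/1622491 (X = 1/((-27088 - 1*484470) - 1110933) = 1/((-27088 - 484470) - 1110933) = 1/(-511558 - 1110933) = 1/(-1622491) = -1/1622491 ≈ -6.1634e-7)
sqrt(q + X) = sqrt(-737/666007028 - 1/1622491) = sqrt(-1861782895/1080590408866748) = I*sqrt(502956184932291940168865)/540295204433374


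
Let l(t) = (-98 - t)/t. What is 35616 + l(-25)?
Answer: 890473/25 ≈ 35619.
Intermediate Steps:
l(t) = (-98 - t)/t
35616 + l(-25) = 35616 + (-98 - 1*(-25))/(-25) = 35616 - (-98 + 25)/25 = 35616 - 1/25*(-73) = 35616 + 73/25 = 890473/25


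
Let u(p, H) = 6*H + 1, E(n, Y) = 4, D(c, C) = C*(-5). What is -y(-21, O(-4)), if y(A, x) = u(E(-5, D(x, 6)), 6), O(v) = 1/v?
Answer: -37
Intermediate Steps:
O(v) = 1/v
D(c, C) = -5*C
u(p, H) = 1 + 6*H
y(A, x) = 37 (y(A, x) = 1 + 6*6 = 1 + 36 = 37)
-y(-21, O(-4)) = -1*37 = -37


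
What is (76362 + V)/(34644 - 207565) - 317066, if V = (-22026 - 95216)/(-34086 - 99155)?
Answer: -7305263752322910/23040166961 ≈ -3.1707e+5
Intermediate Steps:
V = 117242/133241 (V = -117242/(-133241) = -117242*(-1/133241) = 117242/133241 ≈ 0.87992)
(76362 + V)/(34644 - 207565) - 317066 = (76362 + 117242/133241)/(34644 - 207565) - 317066 = (10174666484/133241)/(-172921) - 317066 = (10174666484/133241)*(-1/172921) - 317066 = -10174666484/23040166961 - 317066 = -7305263752322910/23040166961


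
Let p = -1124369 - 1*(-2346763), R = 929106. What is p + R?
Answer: 2151500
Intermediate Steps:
p = 1222394 (p = -1124369 + 2346763 = 1222394)
p + R = 1222394 + 929106 = 2151500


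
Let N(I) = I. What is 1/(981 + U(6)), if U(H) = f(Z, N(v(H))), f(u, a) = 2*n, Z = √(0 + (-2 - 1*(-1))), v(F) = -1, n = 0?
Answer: 1/981 ≈ 0.0010194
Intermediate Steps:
Z = I (Z = √(0 + (-2 + 1)) = √(0 - 1) = √(-1) = I ≈ 1.0*I)
f(u, a) = 0 (f(u, a) = 2*0 = 0)
U(H) = 0
1/(981 + U(6)) = 1/(981 + 0) = 1/981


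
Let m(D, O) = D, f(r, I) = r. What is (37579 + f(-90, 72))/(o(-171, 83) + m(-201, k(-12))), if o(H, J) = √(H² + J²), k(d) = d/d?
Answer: -7535289/4271 - 37489*√36130/4271 ≈ -3432.7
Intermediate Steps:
k(d) = 1
(37579 + f(-90, 72))/(o(-171, 83) + m(-201, k(-12))) = (37579 - 90)/(√((-171)² + 83²) - 201) = 37489/(√(29241 + 6889) - 201) = 37489/(√36130 - 201) = 37489/(-201 + √36130)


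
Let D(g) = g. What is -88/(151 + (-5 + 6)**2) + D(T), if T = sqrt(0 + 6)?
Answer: -11/19 + sqrt(6) ≈ 1.8705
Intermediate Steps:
T = sqrt(6) ≈ 2.4495
-88/(151 + (-5 + 6)**2) + D(T) = -88/(151 + (-5 + 6)**2) + sqrt(6) = -88/(151 + 1**2) + sqrt(6) = -88/(151 + 1) + sqrt(6) = -88/152 + sqrt(6) = (1/152)*(-88) + sqrt(6) = -11/19 + sqrt(6)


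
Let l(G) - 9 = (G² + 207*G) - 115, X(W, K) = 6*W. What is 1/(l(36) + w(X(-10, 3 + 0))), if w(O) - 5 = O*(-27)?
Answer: 1/10267 ≈ 9.7399e-5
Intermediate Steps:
l(G) = -106 + G² + 207*G (l(G) = 9 + ((G² + 207*G) - 115) = 9 + (-115 + G² + 207*G) = -106 + G² + 207*G)
w(O) = 5 - 27*O (w(O) = 5 + O*(-27) = 5 - 27*O)
1/(l(36) + w(X(-10, 3 + 0))) = 1/((-106 + 36² + 207*36) + (5 - 162*(-10))) = 1/((-106 + 1296 + 7452) + (5 - 27*(-60))) = 1/(8642 + (5 + 1620)) = 1/(8642 + 1625) = 1/10267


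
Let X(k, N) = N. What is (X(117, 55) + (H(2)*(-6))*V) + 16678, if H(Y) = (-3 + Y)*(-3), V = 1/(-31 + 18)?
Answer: 217547/13 ≈ 16734.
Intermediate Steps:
V = -1/13 (V = 1/(-13) = -1/13 ≈ -0.076923)
H(Y) = 9 - 3*Y
(X(117, 55) + (H(2)*(-6))*V) + 16678 = (55 + ((9 - 3*2)*(-6))*(-1/13)) + 16678 = (55 + ((9 - 6)*(-6))*(-1/13)) + 16678 = (55 + (3*(-6))*(-1/13)) + 16678 = (55 - 18*(-1/13)) + 16678 = (55 + 18/13) + 16678 = 733/13 + 16678 = 217547/13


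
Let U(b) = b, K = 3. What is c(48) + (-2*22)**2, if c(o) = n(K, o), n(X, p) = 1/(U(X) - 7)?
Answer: 7743/4 ≈ 1935.8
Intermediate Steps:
n(X, p) = 1/(-7 + X) (n(X, p) = 1/(X - 7) = 1/(-7 + X))
c(o) = -1/4 (c(o) = 1/(-7 + 3) = 1/(-4) = -1/4)
c(48) + (-2*22)**2 = -1/4 + (-2*22)**2 = -1/4 + (-44)**2 = -1/4 + 1936 = 7743/4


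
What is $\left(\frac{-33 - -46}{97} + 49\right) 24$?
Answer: $\frac{114384}{97} \approx 1179.2$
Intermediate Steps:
$\left(\frac{-33 - -46}{97} + 49\right) 24 = \left(\left(-33 + 46\right) \frac{1}{97} + 49\right) 24 = \left(13 \cdot \frac{1}{97} + 49\right) 24 = \left(\frac{13}{97} + 49\right) 24 = \frac{4766}{97} \cdot 24 = \frac{114384}{97}$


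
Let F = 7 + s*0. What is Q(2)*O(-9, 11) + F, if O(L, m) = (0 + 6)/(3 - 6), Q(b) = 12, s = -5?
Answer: -17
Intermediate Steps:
F = 7 (F = 7 - 5*0 = 7 + 0 = 7)
O(L, m) = -2 (O(L, m) = 6/(-3) = 6*(-⅓) = -2)
Q(2)*O(-9, 11) + F = 12*(-2) + 7 = -24 + 7 = -17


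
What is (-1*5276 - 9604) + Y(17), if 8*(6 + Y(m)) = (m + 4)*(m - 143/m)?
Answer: -1010715/68 ≈ -14863.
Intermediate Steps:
Y(m) = -6 + (4 + m)*(m - 143/m)/8 (Y(m) = -6 + ((m + 4)*(m - 143/m))/8 = -6 + ((4 + m)*(m - 143/m))/8 = -6 + (4 + m)*(m - 143/m)/8)
(-1*5276 - 9604) + Y(17) = (-1*5276 - 9604) + (⅛)*(-572 + 17*(-191 + 17² + 4*17))/17 = (-5276 - 9604) + (⅛)*(1/17)*(-572 + 17*(-191 + 289 + 68)) = -14880 + (⅛)*(1/17)*(-572 + 17*166) = -14880 + (⅛)*(1/17)*(-572 + 2822) = -14880 + (⅛)*(1/17)*2250 = -14880 + 1125/68 = -1010715/68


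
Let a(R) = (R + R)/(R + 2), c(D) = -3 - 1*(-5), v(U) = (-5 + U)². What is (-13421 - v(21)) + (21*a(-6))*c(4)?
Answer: -13551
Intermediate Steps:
c(D) = 2 (c(D) = -3 + 5 = 2)
a(R) = 2*R/(2 + R) (a(R) = (2*R)/(2 + R) = 2*R/(2 + R))
(-13421 - v(21)) + (21*a(-6))*c(4) = (-13421 - (-5 + 21)²) + (21*(2*(-6)/(2 - 6)))*2 = (-13421 - 1*16²) + (21*(2*(-6)/(-4)))*2 = (-13421 - 1*256) + (21*(2*(-6)*(-¼)))*2 = (-13421 - 256) + (21*3)*2 = -13677 + 63*2 = -13677 + 126 = -13551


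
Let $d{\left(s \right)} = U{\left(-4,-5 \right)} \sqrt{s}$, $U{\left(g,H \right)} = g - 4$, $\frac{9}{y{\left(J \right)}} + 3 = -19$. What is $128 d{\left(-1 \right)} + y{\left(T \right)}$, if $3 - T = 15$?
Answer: $- \frac{9}{22} - 1024 i \approx -0.40909 - 1024.0 i$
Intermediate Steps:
$T = -12$ ($T = 3 - 15 = -12$)
$y{\left(J \right)} = - \frac{9}{22}$ ($y{\left(J \right)} = \frac{9}{-3 - 19} = \frac{9}{-22} = 9 \left(- \frac{1}{22}\right) = - \frac{9}{22}$)
$U{\left(g,H \right)} = -4 + g$ ($U{\left(g,H \right)} = g - 4 = -4 + g$)
$d{\left(s \right)} = - 8 \sqrt{s}$ ($d{\left(s \right)} = \left(-4 - 4\right) \sqrt{s} = - 8 \sqrt{s}$)
$128 d{\left(-1 \right)} + y{\left(T \right)} = 128 \left(- 8 \sqrt{-1}\right) - \frac{9}{22} = 128 \left(- 8 i\right) - \frac{9}{22} = - 1024 i - \frac{9}{22} = - \frac{9}{22} - 1024 i$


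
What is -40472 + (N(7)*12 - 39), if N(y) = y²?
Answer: -39923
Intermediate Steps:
-40472 + (N(7)*12 - 39) = -40472 + (7²*12 - 39) = -40472 + (49*12 - 39) = -40472 + (588 - 39) = -40472 + 549 = -39923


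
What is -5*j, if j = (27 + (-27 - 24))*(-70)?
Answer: -8400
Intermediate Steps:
j = 1680 (j = (27 - 51)*(-70) = -24*(-70) = 1680)
-5*j = -5*1680 = -8400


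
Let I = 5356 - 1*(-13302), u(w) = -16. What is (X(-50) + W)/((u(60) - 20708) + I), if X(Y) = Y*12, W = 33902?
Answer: -16651/1033 ≈ -16.119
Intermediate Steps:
I = 18658 (I = 5356 + 13302 = 18658)
X(Y) = 12*Y
(X(-50) + W)/((u(60) - 20708) + I) = (12*(-50) + 33902)/((-16 - 20708) + 18658) = (-600 + 33902)/(-20724 + 18658) = 33302/(-2066) = 33302*(-1/2066) = -16651/1033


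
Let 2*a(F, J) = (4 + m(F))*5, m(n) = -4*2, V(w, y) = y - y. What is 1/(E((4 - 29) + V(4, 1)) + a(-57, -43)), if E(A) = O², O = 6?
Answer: 1/26 ≈ 0.038462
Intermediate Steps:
V(w, y) = 0
m(n) = -8
a(F, J) = -10 (a(F, J) = ((4 - 8)*5)/2 = (-4*5)/2 = (½)*(-20) = -10)
E(A) = 36 (E(A) = 6² = 36)
1/(E((4 - 29) + V(4, 1)) + a(-57, -43)) = 1/(36 - 10) = 1/26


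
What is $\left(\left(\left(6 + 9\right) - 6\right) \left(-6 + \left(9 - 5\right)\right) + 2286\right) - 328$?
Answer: $1940$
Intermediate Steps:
$\left(\left(\left(6 + 9\right) - 6\right) \left(-6 + \left(9 - 5\right)\right) + 2286\right) - 328 = \left(\left(15 - 6\right) \left(-6 + 4\right) + 2286\right) - 328 = \left(9 \left(-2\right) + 2286\right) - 328 = \left(-18 + 2286\right) - 328 = 2268 - 328 = 1940$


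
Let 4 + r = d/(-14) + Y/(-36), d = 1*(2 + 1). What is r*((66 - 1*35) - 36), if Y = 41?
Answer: 6745/252 ≈ 26.766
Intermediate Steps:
d = 3 (d = 1*3 = 3)
r = -1349/252 (r = -4 + (3/(-14) + 41/(-36)) = -4 + (3*(-1/14) + 41*(-1/36)) = -4 + (-3/14 - 41/36) = -4 - 341/252 = -1349/252 ≈ -5.3532)
r*((66 - 1*35) - 36) = -1349*((66 - 1*35) - 36)/252 = -1349*((66 - 35) - 36)/252 = -1349*(31 - 36)/252 = -1349/252*(-5) = 6745/252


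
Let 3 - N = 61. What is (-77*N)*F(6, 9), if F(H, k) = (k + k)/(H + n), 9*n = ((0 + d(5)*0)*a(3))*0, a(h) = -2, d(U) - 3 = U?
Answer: 13398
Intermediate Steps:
d(U) = 3 + U
N = -58 (N = 3 - 1*61 = 3 - 61 = -58)
n = 0 (n = (((0 + (3 + 5)*0)*(-2))*0)/9 = (((0 + 8*0)*(-2))*0)/9 = (((0 + 0)*(-2))*0)/9 = ((0*(-2))*0)/9 = (0*0)/9 = (⅑)*0 = 0)
F(H, k) = 2*k/H (F(H, k) = (k + k)/(H + 0) = (2*k)/H = 2*k/H)
(-77*N)*F(6, 9) = (-77*(-58))*(2*9/6) = 4466*(2*9*(⅙)) = 4466*3 = 13398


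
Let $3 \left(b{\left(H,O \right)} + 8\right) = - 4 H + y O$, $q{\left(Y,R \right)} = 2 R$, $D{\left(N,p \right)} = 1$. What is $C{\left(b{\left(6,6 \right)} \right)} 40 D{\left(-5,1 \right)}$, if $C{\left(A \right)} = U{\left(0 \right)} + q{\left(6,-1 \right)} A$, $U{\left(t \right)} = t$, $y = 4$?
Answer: $640$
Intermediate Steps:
$b{\left(H,O \right)} = -8 - \frac{4 H}{3} + \frac{4 O}{3}$ ($b{\left(H,O \right)} = -8 + \frac{- 4 H + 4 O}{3} = -8 - \left(- \frac{4 O}{3} + \frac{4 H}{3}\right) = -8 - \frac{4 H}{3} + \frac{4 O}{3}$)
$C{\left(A \right)} = - 2 A$ ($C{\left(A \right)} = 0 + 2 \left(-1\right) A = 0 - 2 A = - 2 A$)
$C{\left(b{\left(6,6 \right)} \right)} 40 D{\left(-5,1 \right)} = - 2 \left(-8 - 8 + \frac{4}{3} \cdot 6\right) 40 \cdot 1 = - 2 \left(-8 - 8 + 8\right) 40 \cdot 1 = \left(-2\right) \left(-8\right) 40 \cdot 1 = 16 \cdot 40 \cdot 1 = 640 \cdot 1 = 640$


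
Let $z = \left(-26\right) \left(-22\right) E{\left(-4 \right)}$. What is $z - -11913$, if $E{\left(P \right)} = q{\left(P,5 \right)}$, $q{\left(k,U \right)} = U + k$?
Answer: $12485$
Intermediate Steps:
$E{\left(P \right)} = 5 + P$
$z = 572$ ($z = \left(-26\right) \left(-22\right) \left(5 - 4\right) = 572 \cdot 1 = 572$)
$z - -11913 = 572 - -11913 = 572 + 11913 = 12485$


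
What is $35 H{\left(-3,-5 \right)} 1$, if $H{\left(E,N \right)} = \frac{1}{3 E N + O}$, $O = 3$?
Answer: $\frac{35}{48} \approx 0.72917$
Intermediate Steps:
$H{\left(E,N \right)} = \frac{1}{3 + 3 E N}$ ($H{\left(E,N \right)} = \frac{1}{3 E N + 3} = \frac{1}{3 + 3 E N}$)
$35 H{\left(-3,-5 \right)} 1 = 35 \frac{1}{3 \left(1 - -15\right)} 1 = 35 \frac{1}{3 \left(1 + 15\right)} 1 = 35 \frac{1}{3 \cdot 16} \cdot 1 = 35 \cdot \frac{1}{3} \cdot \frac{1}{16} \cdot 1 = 35 \cdot \frac{1}{48} \cdot 1 = \frac{35}{48} \cdot 1 = \frac{35}{48}$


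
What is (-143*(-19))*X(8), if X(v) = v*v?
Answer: 173888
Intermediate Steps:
X(v) = v**2
(-143*(-19))*X(8) = -143*(-19)*8**2 = 2717*64 = 173888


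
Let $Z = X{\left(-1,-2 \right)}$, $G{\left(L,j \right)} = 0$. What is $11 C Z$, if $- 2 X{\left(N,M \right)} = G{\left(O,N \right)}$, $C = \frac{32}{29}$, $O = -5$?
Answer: $0$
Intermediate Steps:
$C = \frac{32}{29}$ ($C = 32 \cdot \frac{1}{29} = \frac{32}{29} \approx 1.1034$)
$X{\left(N,M \right)} = 0$ ($X{\left(N,M \right)} = \left(- \frac{1}{2}\right) 0 = 0$)
$Z = 0$
$11 C Z = 11 \cdot \frac{32}{29} \cdot 0 = \frac{352}{29} \cdot 0 = 0$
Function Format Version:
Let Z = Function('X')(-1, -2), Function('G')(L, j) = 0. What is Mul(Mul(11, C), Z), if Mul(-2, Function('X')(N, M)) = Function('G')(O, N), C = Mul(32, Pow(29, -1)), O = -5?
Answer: 0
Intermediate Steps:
C = Rational(32, 29) (C = Mul(32, Rational(1, 29)) = Rational(32, 29) ≈ 1.1034)
Function('X')(N, M) = 0 (Function('X')(N, M) = Mul(Rational(-1, 2), 0) = 0)
Z = 0
Mul(Mul(11, C), Z) = Mul(Mul(11, Rational(32, 29)), 0) = Mul(Rational(352, 29), 0) = 0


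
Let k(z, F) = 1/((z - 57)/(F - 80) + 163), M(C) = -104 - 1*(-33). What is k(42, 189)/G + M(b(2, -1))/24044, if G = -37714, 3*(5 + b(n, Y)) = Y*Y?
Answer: -109029919/36920716112 ≈ -0.0029531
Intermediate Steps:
b(n, Y) = -5 + Y²/3 (b(n, Y) = -5 + (Y*Y)/3 = -5 + Y²/3)
M(C) = -71 (M(C) = -104 + 33 = -71)
k(z, F) = 1/(163 + (-57 + z)/(-80 + F)) (k(z, F) = 1/((-57 + z)/(-80 + F) + 163) = 1/(163 + (-57 + z)/(-80 + F)))
k(42, 189)/G + M(b(2, -1))/24044 = ((-80 + 189)/(-13097 + 42 + 163*189))/(-37714) - 71/24044 = (109/(-13097 + 42 + 30807))*(-1/37714) - 71*1/24044 = (109/17752)*(-1/37714) - 71/24044 = -1/6142192 - 71/24044 = -109029919/36920716112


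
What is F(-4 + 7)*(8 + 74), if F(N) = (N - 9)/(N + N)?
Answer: -82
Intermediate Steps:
F(N) = (-9 + N)/(2*N) (F(N) = (-9 + N)/((2*N)) = (-9 + N)*(1/(2*N)) = (-9 + N)/(2*N))
F(-4 + 7)*(8 + 74) = ((-9 + (-4 + 7))/(2*(-4 + 7)))*(8 + 74) = ((½)*(-9 + 3)/3)*82 = ((½)*(⅓)*(-6))*82 = -1*82 = -82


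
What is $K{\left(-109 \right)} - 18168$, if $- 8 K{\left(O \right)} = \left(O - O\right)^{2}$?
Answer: $-18168$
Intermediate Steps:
$K{\left(O \right)} = 0$ ($K{\left(O \right)} = - \frac{\left(O - O\right)^{2}}{8} = - \frac{0^{2}}{8} = \left(- \frac{1}{8}\right) 0 = 0$)
$K{\left(-109 \right)} - 18168 = 0 - 18168 = -18168$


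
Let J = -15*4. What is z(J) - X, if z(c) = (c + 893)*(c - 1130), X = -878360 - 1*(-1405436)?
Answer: -1518346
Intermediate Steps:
J = -60
X = 527076 (X = -878360 + 1405436 = 527076)
z(c) = (-1130 + c)*(893 + c) (z(c) = (893 + c)*(-1130 + c) = (-1130 + c)*(893 + c))
z(J) - X = (-1009090 + (-60)**2 - 237*(-60)) - 1*527076 = (-1009090 + 3600 + 14220) - 527076 = -991270 - 527076 = -1518346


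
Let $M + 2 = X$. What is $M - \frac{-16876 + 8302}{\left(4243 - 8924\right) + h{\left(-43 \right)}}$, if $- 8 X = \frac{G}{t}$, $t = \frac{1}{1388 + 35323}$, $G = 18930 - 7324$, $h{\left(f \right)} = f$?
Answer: $- \frac{251593092895}{4724} \approx -5.3258 \cdot 10^{7}$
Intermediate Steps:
$G = 11606$
$t = \frac{1}{36711} \approx 2.724 \cdot 10^{-5}$
$X = - \frac{213033933}{4}$ ($X = - \frac{11606 \frac{1}{\frac{1}{36711}}}{8} = - \frac{11606 \cdot 36711}{8} = \left(- \frac{1}{8}\right) 426067866 = - \frac{213033933}{4} \approx -5.3258 \cdot 10^{7}$)
$M = - \frac{213033941}{4}$ ($M = -2 - \frac{213033933}{4} = - \frac{213033941}{4} \approx -5.3258 \cdot 10^{7}$)
$M - \frac{-16876 + 8302}{\left(4243 - 8924\right) + h{\left(-43 \right)}} = - \frac{213033941}{4} - \frac{-16876 + 8302}{\left(4243 - 8924\right) - 43} = - \frac{213033941}{4} - - \frac{8574}{\left(4243 - 8924\right) - 43} = - \frac{213033941}{4} - - \frac{8574}{-4681 - 43} = - \frac{213033941}{4} - - \frac{8574}{-4724} = - \frac{213033941}{4} - \left(-8574\right) \left(- \frac{1}{4724}\right) = - \frac{213033941}{4} - \frac{4287}{2362} = - \frac{251593092895}{4724}$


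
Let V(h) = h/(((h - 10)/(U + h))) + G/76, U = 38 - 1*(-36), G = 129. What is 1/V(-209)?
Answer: -5548/705363 ≈ -0.0078655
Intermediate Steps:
U = 74 (U = 38 + 36 = 74)
V(h) = 129/76 + h*(74 + h)/(-10 + h) (V(h) = h/(((h - 10)/(74 + h))) + 129/76 = h/(((-10 + h)/(74 + h))) + 129*(1/76) = h/(((-10 + h)/(74 + h))) + 129/76 = h*((74 + h)/(-10 + h)) + 129/76 = h*(74 + h)/(-10 + h) + 129/76 = 129/76 + h*(74 + h)/(-10 + h))
1/V(-209) = 1/((-1290 + 76*(-209)**2 + 5753*(-209))/(76*(-10 - 209))) = 1/((1/76)*(-1290 + 76*43681 - 1202377)/(-219)) = 1/((1/76)*(-1/219)*(-1290 + 3319756 - 1202377)) = 1/((1/76)*(-1/219)*2116089) = 1/(-705363/5548) = -5548/705363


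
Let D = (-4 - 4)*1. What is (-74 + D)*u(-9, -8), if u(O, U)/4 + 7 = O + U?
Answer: 7872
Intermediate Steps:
u(O, U) = -28 + 4*O + 4*U (u(O, U) = -28 + 4*(O + U) = -28 + (4*O + 4*U) = -28 + 4*O + 4*U)
D = -8 (D = -8*1 = -8)
(-74 + D)*u(-9, -8) = (-74 - 8)*(-28 + 4*(-9) + 4*(-8)) = -82*(-28 - 36 - 32) = -82*(-96) = 7872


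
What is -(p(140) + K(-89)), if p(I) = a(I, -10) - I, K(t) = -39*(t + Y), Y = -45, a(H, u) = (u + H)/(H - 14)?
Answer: -320483/63 ≈ -5087.0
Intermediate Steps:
a(H, u) = (H + u)/(-14 + H)
K(t) = 1755 - 39*t (K(t) = -39*(t - 45) = -39*(-45 + t) = 1755 - 39*t)
p(I) = -I + (-10 + I)/(-14 + I) (p(I) = (I - 10)/(-14 + I) - I = (-10 + I)/(-14 + I) - I = -I + (-10 + I)/(-14 + I))
-(p(140) + K(-89)) = -((-10 + 140 - 1*140*(-14 + 140))/(-14 + 140) + (1755 - 39*(-89))) = -((-10 + 140 - 1*140*126)/126 + (1755 + 3471)) = -((-10 + 140 - 17640)/126 + 5226) = -((1/126)*(-17510) + 5226) = -(-8755/63 + 5226) = -1*320483/63 = -320483/63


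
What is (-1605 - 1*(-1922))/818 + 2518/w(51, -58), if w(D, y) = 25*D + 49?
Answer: 309929/135379 ≈ 2.2893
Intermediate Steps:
w(D, y) = 49 + 25*D
(-1605 - 1*(-1922))/818 + 2518/w(51, -58) = (-1605 - 1*(-1922))/818 + 2518/(49 + 25*51) = (-1605 + 1922)*(1/818) + 2518/(49 + 1275) = 317*(1/818) + 2518/1324 = 317/818 + 2518*(1/1324) = 317/818 + 1259/662 = 309929/135379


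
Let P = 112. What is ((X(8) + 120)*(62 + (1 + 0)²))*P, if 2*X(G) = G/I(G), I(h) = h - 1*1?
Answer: 850752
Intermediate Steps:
I(h) = -1 + h (I(h) = h - 1 = -1 + h)
X(G) = G/(2*(-1 + G)) (X(G) = (G/(-1 + G))/2 = G/(2*(-1 + G)))
((X(8) + 120)*(62 + (1 + 0)²))*P = (((½)*8/(-1 + 8) + 120)*(62 + (1 + 0)²))*112 = (((½)*8/7 + 120)*(62 + 1²))*112 = (((½)*8*(⅐) + 120)*(62 + 1))*112 = ((4/7 + 120)*63)*112 = ((844/7)*63)*112 = 7596*112 = 850752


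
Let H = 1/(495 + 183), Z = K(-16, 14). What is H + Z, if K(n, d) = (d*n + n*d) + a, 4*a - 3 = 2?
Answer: -605791/1356 ≈ -446.75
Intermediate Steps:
a = 5/4 (a = ¾ + (¼)*2 = ¾ + ½ = 5/4 ≈ 1.2500)
K(n, d) = 5/4 + 2*d*n (K(n, d) = (d*n + n*d) + 5/4 = (d*n + d*n) + 5/4 = 2*d*n + 5/4 = 5/4 + 2*d*n)
Z = -1787/4 (Z = 5/4 + 2*14*(-16) = 5/4 - 448 = -1787/4 ≈ -446.75)
H = 1/678 ≈ 0.0014749
H + Z = 1/678 - 1787/4 = -605791/1356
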